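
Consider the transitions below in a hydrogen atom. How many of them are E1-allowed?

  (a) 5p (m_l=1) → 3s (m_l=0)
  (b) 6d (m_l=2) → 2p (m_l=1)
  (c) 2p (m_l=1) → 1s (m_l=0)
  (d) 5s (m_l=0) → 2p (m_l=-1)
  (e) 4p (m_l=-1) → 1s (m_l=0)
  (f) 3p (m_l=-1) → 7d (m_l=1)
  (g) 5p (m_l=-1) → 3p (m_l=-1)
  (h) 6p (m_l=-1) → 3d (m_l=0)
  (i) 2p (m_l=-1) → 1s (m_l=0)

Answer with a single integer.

7

(a) allowed
(b) allowed
(c) allowed
(d) allowed
(e) allowed
(f) forbidden — Δm_l = +2 (E1 requires Δm_l = 0, ±1)
(g) forbidden — Δl = +0 (E1 requires Δl = ±1)
(h) allowed
(i) allowed
Total allowed: 7 of 9.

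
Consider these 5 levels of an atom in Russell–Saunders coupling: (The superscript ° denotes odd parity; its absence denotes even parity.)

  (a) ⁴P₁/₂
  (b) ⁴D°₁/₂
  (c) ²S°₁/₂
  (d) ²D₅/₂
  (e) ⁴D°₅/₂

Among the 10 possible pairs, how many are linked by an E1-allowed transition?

(a)–(b): allowed.
(a)–(c): forbidden (ΔS).
(a)–(d): forbidden (parity, ΔS, ΔJ).
(a)–(e): forbidden (ΔJ).
(b)–(c): forbidden (parity, ΔS, ΔL).
(b)–(d): forbidden (ΔS, ΔJ).
(b)–(e): forbidden (parity, ΔJ).
(c)–(d): forbidden (ΔL, ΔJ).
(c)–(e): forbidden (parity, ΔS, ΔL, ΔJ).
(d)–(e): forbidden (ΔS).
Allowed pairs: 1 of 10.

1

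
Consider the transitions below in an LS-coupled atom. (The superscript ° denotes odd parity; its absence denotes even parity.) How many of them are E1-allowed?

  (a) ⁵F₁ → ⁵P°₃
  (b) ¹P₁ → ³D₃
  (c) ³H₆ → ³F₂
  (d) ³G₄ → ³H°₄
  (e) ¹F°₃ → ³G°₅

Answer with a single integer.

(a) forbidden (ΔL, ΔJ fail)
(b) forbidden (parity, ΔS, ΔJ fail)
(c) forbidden (parity, ΔL, ΔJ fail)
(d) allowed
(e) forbidden (parity, ΔS, ΔJ fail)
Total allowed: 1 of 5.

1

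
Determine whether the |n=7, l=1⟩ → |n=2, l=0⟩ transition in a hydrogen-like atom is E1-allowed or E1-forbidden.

allowed

Δl = 0 − 1 = -1; the E1 rule Δl = ±1 is satisfied.
All E1 selection rules are satisfied.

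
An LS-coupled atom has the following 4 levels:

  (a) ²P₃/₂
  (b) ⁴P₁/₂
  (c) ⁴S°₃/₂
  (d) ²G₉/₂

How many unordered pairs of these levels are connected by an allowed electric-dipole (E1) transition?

(a)–(b): forbidden (parity, ΔS).
(a)–(c): forbidden (ΔS).
(a)–(d): forbidden (parity, ΔL, ΔJ).
(b)–(c): allowed.
(b)–(d): forbidden (parity, ΔS, ΔL, ΔJ).
(c)–(d): forbidden (ΔS, ΔL, ΔJ).
Allowed pairs: 1 of 6.

1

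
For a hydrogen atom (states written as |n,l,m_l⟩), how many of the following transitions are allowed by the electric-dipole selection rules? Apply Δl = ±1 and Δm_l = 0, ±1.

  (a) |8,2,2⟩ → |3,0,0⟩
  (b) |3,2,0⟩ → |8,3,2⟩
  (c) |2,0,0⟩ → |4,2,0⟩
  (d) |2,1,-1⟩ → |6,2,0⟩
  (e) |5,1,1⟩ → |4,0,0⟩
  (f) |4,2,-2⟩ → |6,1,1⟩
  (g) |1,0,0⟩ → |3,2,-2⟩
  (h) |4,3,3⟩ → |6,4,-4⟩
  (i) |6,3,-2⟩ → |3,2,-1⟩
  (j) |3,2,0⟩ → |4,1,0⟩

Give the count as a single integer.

(a) forbidden — Δl = -2 (E1 requires Δl = ±1); Δm_l = -2 (E1 requires Δm_l = 0, ±1)
(b) forbidden — Δm_l = +2 (E1 requires Δm_l = 0, ±1)
(c) forbidden — Δl = +2 (E1 requires Δl = ±1)
(d) allowed
(e) allowed
(f) forbidden — Δm_l = +3 (E1 requires Δm_l = 0, ±1)
(g) forbidden — Δl = +2 (E1 requires Δl = ±1); Δm_l = -2 (E1 requires Δm_l = 0, ±1)
(h) forbidden — Δm_l = -7 (E1 requires Δm_l = 0, ±1)
(i) allowed
(j) allowed
Total allowed: 4 of 10.

4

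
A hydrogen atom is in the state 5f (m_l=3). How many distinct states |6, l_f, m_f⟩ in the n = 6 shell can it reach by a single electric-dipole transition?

E1 requires Δl = ±1, so l_f ∈ {2, 4}; with 0 ≤ l_f ≤ n_f−1 = 5, the allowed l_f values are {2, 4}.
For l_f = 2: m_f ∈ {m_i−1, m_i, m_i+1} ∩ [−2, 2] = {2} → 1 state.
For l_f = 4: m_f ∈ {m_i−1, m_i, m_i+1} ∩ [−4, 4] = {2, 3, 4} → 3 states.
Total: 4.

4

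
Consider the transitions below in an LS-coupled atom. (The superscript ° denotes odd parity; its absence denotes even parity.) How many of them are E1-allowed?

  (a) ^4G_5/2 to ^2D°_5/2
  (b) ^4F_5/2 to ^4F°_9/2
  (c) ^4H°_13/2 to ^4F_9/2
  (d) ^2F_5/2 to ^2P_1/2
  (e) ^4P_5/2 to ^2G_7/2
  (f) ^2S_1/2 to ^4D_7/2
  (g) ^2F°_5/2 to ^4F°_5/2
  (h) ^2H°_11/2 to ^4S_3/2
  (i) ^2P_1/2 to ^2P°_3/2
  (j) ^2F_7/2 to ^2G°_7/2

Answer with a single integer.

(a) forbidden (ΔS, ΔL fail)
(b) forbidden (ΔJ fails)
(c) forbidden (ΔL, ΔJ fail)
(d) forbidden (parity, ΔL, ΔJ fail)
(e) forbidden (parity, ΔS, ΔL fail)
(f) forbidden (parity, ΔS, ΔL, ΔJ fail)
(g) forbidden (parity, ΔS fail)
(h) forbidden (ΔS, ΔL, ΔJ fail)
(i) allowed
(j) allowed
Total allowed: 2 of 10.

2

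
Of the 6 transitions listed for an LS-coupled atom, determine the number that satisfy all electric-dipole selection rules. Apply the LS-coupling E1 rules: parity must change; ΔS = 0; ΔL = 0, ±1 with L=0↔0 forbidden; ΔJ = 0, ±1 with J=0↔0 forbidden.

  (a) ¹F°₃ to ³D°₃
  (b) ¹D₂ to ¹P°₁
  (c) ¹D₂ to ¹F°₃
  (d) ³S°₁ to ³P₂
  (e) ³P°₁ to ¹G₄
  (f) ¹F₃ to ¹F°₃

(a) forbidden (parity, ΔS fail)
(b) allowed
(c) allowed
(d) allowed
(e) forbidden (ΔS, ΔL, ΔJ fail)
(f) allowed
Total allowed: 4 of 6.

4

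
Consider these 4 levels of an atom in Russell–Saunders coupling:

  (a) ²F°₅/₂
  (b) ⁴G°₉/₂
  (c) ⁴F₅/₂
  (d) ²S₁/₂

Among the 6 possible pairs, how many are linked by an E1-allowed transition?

0

(a)–(b): forbidden (parity, ΔS, ΔJ).
(a)–(c): forbidden (ΔS).
(a)–(d): forbidden (ΔL, ΔJ).
(b)–(c): forbidden (ΔJ).
(b)–(d): forbidden (ΔS, ΔL, ΔJ).
(c)–(d): forbidden (parity, ΔS, ΔL, ΔJ).
Allowed pairs: 0 of 6.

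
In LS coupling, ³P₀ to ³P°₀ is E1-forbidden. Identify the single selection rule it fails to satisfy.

Parity must change: even → odd — ✓.
ΔS = 0: S: 1 → 1 — ✓.
ΔL = 0, ±1 (not L=0↔0): L: 1 → 1, ΔL = +0 — ✓.
ΔJ = 0, ±1 (not J=0↔0): J: 0 → 0, ΔJ = +0 — ✗.

the J=0 ↔ J=0 exclusion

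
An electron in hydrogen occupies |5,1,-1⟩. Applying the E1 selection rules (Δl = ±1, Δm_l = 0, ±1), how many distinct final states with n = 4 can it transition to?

E1 requires Δl = ±1, so l_f ∈ {0, 2}; with 0 ≤ l_f ≤ n_f−1 = 3, the allowed l_f values are {0, 2}.
For l_f = 0: m_f ∈ {m_i−1, m_i, m_i+1} ∩ [−0, 0] = {0} → 1 state.
For l_f = 2: m_f ∈ {m_i−1, m_i, m_i+1} ∩ [−2, 2] = {-2, -1, 0} → 3 states.
Total: 4.

4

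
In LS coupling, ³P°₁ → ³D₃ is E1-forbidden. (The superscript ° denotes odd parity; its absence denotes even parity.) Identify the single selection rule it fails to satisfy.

Parity must change: odd → even — satisfied.
ΔS = 0: S: 1 → 1 — satisfied.
ΔL = 0, ±1 (not L=0↔0): L: 1 → 2, ΔL = +1 — satisfied.
ΔJ = 0, ±1 (not J=0↔0): J: 1 → 3, ΔJ = +2 — violated.

the ΔJ = 0, ±1 rule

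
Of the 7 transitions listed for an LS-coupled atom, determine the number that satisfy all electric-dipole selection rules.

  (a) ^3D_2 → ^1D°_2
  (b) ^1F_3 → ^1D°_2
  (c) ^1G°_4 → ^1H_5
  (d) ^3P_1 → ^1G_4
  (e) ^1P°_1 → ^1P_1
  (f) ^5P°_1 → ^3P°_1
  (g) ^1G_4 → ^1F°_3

(a) forbidden (ΔS fails)
(b) allowed
(c) allowed
(d) forbidden (parity, ΔS, ΔL, ΔJ fail)
(e) allowed
(f) forbidden (parity, ΔS fail)
(g) allowed
Total allowed: 4 of 7.

4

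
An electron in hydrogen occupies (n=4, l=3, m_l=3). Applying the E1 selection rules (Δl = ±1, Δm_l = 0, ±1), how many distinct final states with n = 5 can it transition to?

E1 requires Δl = ±1, so l_f ∈ {2, 4}; with 0 ≤ l_f ≤ n_f−1 = 4, the allowed l_f values are {2, 4}.
For l_f = 2: m_f ∈ {m_i−1, m_i, m_i+1} ∩ [−2, 2] = {2} → 1 state.
For l_f = 4: m_f ∈ {m_i−1, m_i, m_i+1} ∩ [−4, 4] = {2, 3, 4} → 3 states.
Total: 4.

4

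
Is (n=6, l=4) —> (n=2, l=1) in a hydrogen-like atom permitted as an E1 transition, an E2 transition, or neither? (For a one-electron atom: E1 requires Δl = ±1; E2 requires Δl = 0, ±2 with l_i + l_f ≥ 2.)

neither

Δl = 1 − 4 = -3; l_i + l_f = 5.
E1 (Δl = ±1): not satisfied.
E2 (Δl = 0,±2, l_i+l_f ≥ 2): not satisfied.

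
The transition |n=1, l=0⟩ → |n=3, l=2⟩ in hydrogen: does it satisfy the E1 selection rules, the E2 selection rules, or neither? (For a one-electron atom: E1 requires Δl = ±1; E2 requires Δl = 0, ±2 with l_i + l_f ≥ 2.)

E2

Δl = 2 − 0 = +2; l_i + l_f = 2.
E1 (Δl = ±1): not satisfied.
E2 (Δl = 0,±2, l_i+l_f ≥ 2): satisfied.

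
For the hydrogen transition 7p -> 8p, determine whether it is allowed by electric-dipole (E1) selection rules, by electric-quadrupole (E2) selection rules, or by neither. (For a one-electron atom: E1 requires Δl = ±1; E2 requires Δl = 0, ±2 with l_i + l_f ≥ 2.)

Δl = 1 − 1 = +0; l_i + l_f = 2.
E1 (Δl = ±1): not satisfied.
E2 (Δl = 0,±2, l_i+l_f ≥ 2): satisfied.

E2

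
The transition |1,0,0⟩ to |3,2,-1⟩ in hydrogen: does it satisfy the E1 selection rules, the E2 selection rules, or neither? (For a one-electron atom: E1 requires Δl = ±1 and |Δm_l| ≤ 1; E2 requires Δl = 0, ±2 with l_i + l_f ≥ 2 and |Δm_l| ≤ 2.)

E2

Δl = 2 − 0 = +2; l_i + l_f = 2.
Δm_l = -1.
E1 (Δl = ±1, |Δm_l| ≤ 1): not satisfied.
E2 (Δl = 0,±2, l_i+l_f ≥ 2, |Δm_l| ≤ 2): satisfied.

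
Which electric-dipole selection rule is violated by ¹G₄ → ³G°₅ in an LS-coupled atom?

the ΔS = 0 rule

ΔS = 0: S: 0 → 1 — fails.
ΔL = 0, ±1 (not L=0↔0): L: 4 → 4, ΔL = +0 — passes.
Parity must change: even → odd — passes.
ΔJ = 0, ±1 (not J=0↔0): J: 4 → 5, ΔJ = +1 — passes.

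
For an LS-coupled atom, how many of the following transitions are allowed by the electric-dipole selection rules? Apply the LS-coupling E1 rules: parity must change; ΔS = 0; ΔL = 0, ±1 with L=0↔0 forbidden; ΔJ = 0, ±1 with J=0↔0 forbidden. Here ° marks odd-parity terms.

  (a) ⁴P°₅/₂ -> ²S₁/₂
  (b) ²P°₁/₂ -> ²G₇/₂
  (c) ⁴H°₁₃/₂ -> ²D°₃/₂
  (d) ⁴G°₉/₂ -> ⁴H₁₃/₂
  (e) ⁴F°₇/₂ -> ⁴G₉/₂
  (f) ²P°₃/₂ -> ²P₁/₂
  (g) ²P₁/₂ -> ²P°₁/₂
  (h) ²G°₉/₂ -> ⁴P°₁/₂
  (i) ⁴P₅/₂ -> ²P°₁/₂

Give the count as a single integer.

3

(a) forbidden (ΔS, ΔJ fail)
(b) forbidden (ΔL, ΔJ fail)
(c) forbidden (parity, ΔS, ΔL, ΔJ fail)
(d) forbidden (ΔJ fails)
(e) allowed
(f) allowed
(g) allowed
(h) forbidden (parity, ΔS, ΔL, ΔJ fail)
(i) forbidden (ΔS, ΔJ fail)
Total allowed: 3 of 9.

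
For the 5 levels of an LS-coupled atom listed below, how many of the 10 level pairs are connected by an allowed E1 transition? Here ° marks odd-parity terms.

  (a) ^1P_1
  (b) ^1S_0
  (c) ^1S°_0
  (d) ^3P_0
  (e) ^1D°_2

2

(a)–(b): forbidden (parity).
(a)–(c): allowed.
(a)–(d): forbidden (parity, ΔS).
(a)–(e): allowed.
(b)–(c): forbidden (ΔL, ΔJ).
(b)–(d): forbidden (parity, ΔS, ΔJ).
(b)–(e): forbidden (ΔL, ΔJ).
(c)–(d): forbidden (ΔS, ΔJ).
(c)–(e): forbidden (parity, ΔL, ΔJ).
(d)–(e): forbidden (ΔS, ΔJ).
Allowed pairs: 2 of 10.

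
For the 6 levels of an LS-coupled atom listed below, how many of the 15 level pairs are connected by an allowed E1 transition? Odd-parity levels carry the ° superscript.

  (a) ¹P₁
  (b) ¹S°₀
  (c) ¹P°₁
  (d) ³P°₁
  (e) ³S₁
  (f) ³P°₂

(a)–(b): allowed.
(a)–(c): allowed.
(a)–(d): forbidden (ΔS).
(a)–(e): forbidden (parity, ΔS).
(a)–(f): forbidden (ΔS).
(b)–(c): forbidden (parity).
(b)–(d): forbidden (parity, ΔS).
(b)–(e): forbidden (ΔS, ΔL).
(b)–(f): forbidden (parity, ΔS, ΔJ).
(c)–(d): forbidden (parity, ΔS).
(c)–(e): forbidden (ΔS).
(c)–(f): forbidden (parity, ΔS).
(d)–(e): allowed.
(d)–(f): forbidden (parity).
(e)–(f): allowed.
Allowed pairs: 4 of 15.

4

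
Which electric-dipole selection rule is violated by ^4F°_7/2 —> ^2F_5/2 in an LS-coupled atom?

the ΔS = 0 rule

Initial level: S=3/2, L=3, J=7/2, parity odd. Final level: S=1/2, L=3, J=5/2, parity even.
Parity must change: odd → even — ok.
ΔS = 0: S: 3/2 → 1/2 — fails.
ΔL = 0, ±1 (not L=0↔0): L: 3 → 3, ΔL = +0 — ok.
ΔJ = 0, ±1 (not J=0↔0): J: 7/2 → 5/2, ΔJ = -1 — ok.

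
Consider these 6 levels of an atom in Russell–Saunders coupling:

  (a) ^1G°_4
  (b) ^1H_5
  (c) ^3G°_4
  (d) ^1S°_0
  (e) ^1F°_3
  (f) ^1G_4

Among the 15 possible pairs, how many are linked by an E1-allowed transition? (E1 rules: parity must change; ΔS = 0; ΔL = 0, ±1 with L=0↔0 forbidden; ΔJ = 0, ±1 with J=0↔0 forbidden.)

(a)–(b): allowed.
(a)–(c): forbidden (parity, ΔS).
(a)–(d): forbidden (parity, ΔL, ΔJ).
(a)–(e): forbidden (parity).
(a)–(f): allowed.
(b)–(c): forbidden (ΔS).
(b)–(d): forbidden (ΔL, ΔJ).
(b)–(e): forbidden (ΔL, ΔJ).
(b)–(f): forbidden (parity).
(c)–(d): forbidden (parity, ΔS, ΔL, ΔJ).
(c)–(e): forbidden (parity, ΔS).
(c)–(f): forbidden (ΔS).
(d)–(e): forbidden (parity, ΔL, ΔJ).
(d)–(f): forbidden (ΔL, ΔJ).
(e)–(f): allowed.
Allowed pairs: 3 of 15.

3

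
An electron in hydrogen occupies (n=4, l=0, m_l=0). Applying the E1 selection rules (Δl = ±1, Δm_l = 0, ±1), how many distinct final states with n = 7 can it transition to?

E1 requires Δl = ±1, so l_f ∈ {-1, 1}; with 0 ≤ l_f ≤ n_f−1 = 6, the allowed l_f values are {1}.
For l_f = 1: m_f ∈ {m_i−1, m_i, m_i+1} ∩ [−1, 1] = {-1, 0, 1} → 3 states.
Total: 3.

3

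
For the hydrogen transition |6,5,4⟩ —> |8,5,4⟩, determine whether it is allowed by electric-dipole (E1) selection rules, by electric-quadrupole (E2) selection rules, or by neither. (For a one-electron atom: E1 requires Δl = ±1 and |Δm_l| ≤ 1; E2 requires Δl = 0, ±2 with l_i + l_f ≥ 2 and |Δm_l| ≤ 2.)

Δl = 5 − 5 = +0; l_i + l_f = 10.
Δm_l = +0.
E1 (Δl = ±1, |Δm_l| ≤ 1): not satisfied.
E2 (Δl = 0,±2, l_i+l_f ≥ 2, |Δm_l| ≤ 2): satisfied.

E2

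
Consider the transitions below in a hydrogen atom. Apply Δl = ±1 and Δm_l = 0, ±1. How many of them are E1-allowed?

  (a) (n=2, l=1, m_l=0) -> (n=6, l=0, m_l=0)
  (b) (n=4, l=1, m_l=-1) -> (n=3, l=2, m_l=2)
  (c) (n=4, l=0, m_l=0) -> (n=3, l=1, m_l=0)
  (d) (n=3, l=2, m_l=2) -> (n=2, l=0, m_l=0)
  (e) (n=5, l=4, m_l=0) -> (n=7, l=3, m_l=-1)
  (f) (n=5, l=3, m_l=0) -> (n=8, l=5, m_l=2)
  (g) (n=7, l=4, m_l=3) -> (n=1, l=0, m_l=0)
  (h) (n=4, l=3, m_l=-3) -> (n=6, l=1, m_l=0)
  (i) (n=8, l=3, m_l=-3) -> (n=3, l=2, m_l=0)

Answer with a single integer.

3

(a) allowed
(b) forbidden — Δm_l = +3 (E1 requires Δm_l = 0, ±1)
(c) allowed
(d) forbidden — Δl = -2 (E1 requires Δl = ±1); Δm_l = -2 (E1 requires Δm_l = 0, ±1)
(e) allowed
(f) forbidden — Δl = +2 (E1 requires Δl = ±1); Δm_l = +2 (E1 requires Δm_l = 0, ±1)
(g) forbidden — Δl = -4 (E1 requires Δl = ±1); Δm_l = -3 (E1 requires Δm_l = 0, ±1)
(h) forbidden — Δl = -2 (E1 requires Δl = ±1); Δm_l = +3 (E1 requires Δm_l = 0, ±1)
(i) forbidden — Δm_l = +3 (E1 requires Δm_l = 0, ±1)
Total allowed: 3 of 9.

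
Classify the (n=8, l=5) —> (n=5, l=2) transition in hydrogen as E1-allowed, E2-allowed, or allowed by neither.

neither

Δl = 2 − 5 = -3; l_i + l_f = 7.
E1 (Δl = ±1): not satisfied.
E2 (Δl = 0,±2, l_i+l_f ≥ 2): not satisfied.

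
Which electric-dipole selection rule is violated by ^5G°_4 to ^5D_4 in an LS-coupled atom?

the ΔL = 0, ±1 rule

ΔS = 0: S: 2 → 2 — ok.
Parity must change: odd → even — ok.
ΔL = 0, ±1 (not L=0↔0): L: 4 → 2, ΔL = -2 — fails.
ΔJ = 0, ±1 (not J=0↔0): J: 4 → 4, ΔJ = +0 — ok.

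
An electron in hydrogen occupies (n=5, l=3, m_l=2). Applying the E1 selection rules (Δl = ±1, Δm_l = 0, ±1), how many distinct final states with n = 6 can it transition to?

E1 requires Δl = ±1, so l_f ∈ {2, 4}; with 0 ≤ l_f ≤ n_f−1 = 5, the allowed l_f values are {2, 4}.
For l_f = 2: m_f ∈ {m_i−1, m_i, m_i+1} ∩ [−2, 2] = {1, 2} → 2 states.
For l_f = 4: m_f ∈ {m_i−1, m_i, m_i+1} ∩ [−4, 4] = {1, 2, 3} → 3 states.
Total: 5.

5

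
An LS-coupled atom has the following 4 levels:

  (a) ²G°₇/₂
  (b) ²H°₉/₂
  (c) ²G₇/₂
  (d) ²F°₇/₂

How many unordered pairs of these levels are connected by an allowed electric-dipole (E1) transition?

(a)–(b): forbidden (parity).
(a)–(c): allowed.
(a)–(d): forbidden (parity).
(b)–(c): allowed.
(b)–(d): forbidden (parity, ΔL).
(c)–(d): allowed.
Allowed pairs: 3 of 6.

3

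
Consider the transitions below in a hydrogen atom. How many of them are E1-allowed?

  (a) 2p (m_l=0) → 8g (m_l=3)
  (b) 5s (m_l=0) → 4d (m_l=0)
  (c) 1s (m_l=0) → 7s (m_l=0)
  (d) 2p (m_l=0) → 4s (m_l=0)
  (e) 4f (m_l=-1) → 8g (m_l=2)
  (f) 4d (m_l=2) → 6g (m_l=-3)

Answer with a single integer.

(a) forbidden — Δl = +3 (E1 requires Δl = ±1); Δm_l = +3 (E1 requires Δm_l = 0, ±1)
(b) forbidden — Δl = +2 (E1 requires Δl = ±1)
(c) forbidden — Δl = +0 (E1 requires Δl = ±1)
(d) allowed
(e) forbidden — Δm_l = +3 (E1 requires Δm_l = 0, ±1)
(f) forbidden — Δl = +2 (E1 requires Δl = ±1); Δm_l = -5 (E1 requires Δm_l = 0, ±1)
Total allowed: 1 of 6.

1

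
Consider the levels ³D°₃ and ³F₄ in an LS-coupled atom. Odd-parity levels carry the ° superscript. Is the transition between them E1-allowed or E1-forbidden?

allowed

ΔJ = 0, ±1 (not J=0↔0): J: 3 → 4, ΔJ = +1 — satisfied.
ΔS = 0: S: 1 → 1 — satisfied.
Parity must change: odd → even — satisfied.
ΔL = 0, ±1 (not L=0↔0): L: 2 → 3, ΔL = +1 — satisfied.
All four E1 rules are satisfied.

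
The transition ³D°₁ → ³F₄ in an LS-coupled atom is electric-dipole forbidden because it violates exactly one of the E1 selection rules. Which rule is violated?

the ΔJ = 0, ±1 rule

Reading off the term symbols: S 1→1, L 2→3, J 1→4, parity odd→even.
ΔL = 0, ±1 (not L=0↔0): L: 2 → 3, ΔL = +1 — passes.
ΔS = 0: S: 1 → 1 — passes.
Parity must change: odd → even — passes.
ΔJ = 0, ±1 (not J=0↔0): J: 1 → 4, ΔJ = +3 — fails.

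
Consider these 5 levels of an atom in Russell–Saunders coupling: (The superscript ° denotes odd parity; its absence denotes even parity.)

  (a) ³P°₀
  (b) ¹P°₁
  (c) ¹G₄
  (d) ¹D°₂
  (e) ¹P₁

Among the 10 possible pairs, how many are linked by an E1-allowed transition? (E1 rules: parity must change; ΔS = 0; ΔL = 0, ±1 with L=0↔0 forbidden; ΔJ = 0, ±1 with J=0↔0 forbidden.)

2

(a)–(b): forbidden (parity, ΔS).
(a)–(c): forbidden (ΔS, ΔL, ΔJ).
(a)–(d): forbidden (parity, ΔS, ΔJ).
(a)–(e): forbidden (ΔS).
(b)–(c): forbidden (ΔL, ΔJ).
(b)–(d): forbidden (parity).
(b)–(e): allowed.
(c)–(d): forbidden (ΔL, ΔJ).
(c)–(e): forbidden (parity, ΔL, ΔJ).
(d)–(e): allowed.
Allowed pairs: 2 of 10.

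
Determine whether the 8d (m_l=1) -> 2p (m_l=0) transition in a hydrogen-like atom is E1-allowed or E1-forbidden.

allowed

Δl = 1 − 2 = -1; the E1 rule Δl = ±1 is passes.
Δm_l = 0 − (1) = -1. E1 requires Δm_l = 0, ±1: passes.
All E1 selection rules are satisfied.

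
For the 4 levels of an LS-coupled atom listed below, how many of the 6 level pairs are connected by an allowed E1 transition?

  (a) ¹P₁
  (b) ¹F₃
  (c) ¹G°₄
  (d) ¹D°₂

(a)–(b): forbidden (parity, ΔL, ΔJ).
(a)–(c): forbidden (ΔL, ΔJ).
(a)–(d): allowed.
(b)–(c): allowed.
(b)–(d): allowed.
(c)–(d): forbidden (parity, ΔL, ΔJ).
Allowed pairs: 3 of 6.

3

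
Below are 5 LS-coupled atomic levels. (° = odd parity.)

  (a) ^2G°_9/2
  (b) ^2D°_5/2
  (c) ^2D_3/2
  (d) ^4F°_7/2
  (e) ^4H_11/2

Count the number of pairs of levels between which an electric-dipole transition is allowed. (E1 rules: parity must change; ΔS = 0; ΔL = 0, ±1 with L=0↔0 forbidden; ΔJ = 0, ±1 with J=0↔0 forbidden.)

1

(a)–(b): forbidden (parity, ΔL, ΔJ).
(a)–(c): forbidden (ΔL, ΔJ).
(a)–(d): forbidden (parity, ΔS).
(a)–(e): forbidden (ΔS).
(b)–(c): allowed.
(b)–(d): forbidden (parity, ΔS).
(b)–(e): forbidden (ΔS, ΔL, ΔJ).
(c)–(d): forbidden (ΔS, ΔJ).
(c)–(e): forbidden (parity, ΔS, ΔL, ΔJ).
(d)–(e): forbidden (ΔL, ΔJ).
Allowed pairs: 1 of 10.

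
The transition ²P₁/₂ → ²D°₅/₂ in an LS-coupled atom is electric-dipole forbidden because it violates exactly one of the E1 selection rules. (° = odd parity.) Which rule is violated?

Initial level: S=1/2, L=1, J=1/2, parity even. Final level: S=1/2, L=2, J=5/2, parity odd.
Parity must change: even → odd — ✓.
ΔL = 0, ±1 (not L=0↔0): L: 1 → 2, ΔL = +1 — ✓.
ΔS = 0: S: 1/2 → 1/2 — ✓.
ΔJ = 0, ±1 (not J=0↔0): J: 1/2 → 5/2, ΔJ = +2 — ✗.

the ΔJ = 0, ±1 rule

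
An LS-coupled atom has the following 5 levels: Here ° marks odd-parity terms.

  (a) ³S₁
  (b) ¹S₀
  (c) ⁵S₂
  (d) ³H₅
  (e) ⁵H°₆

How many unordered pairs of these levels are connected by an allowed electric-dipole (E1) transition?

(a)–(b): forbidden (parity, ΔS, ΔL).
(a)–(c): forbidden (parity, ΔS, ΔL).
(a)–(d): forbidden (parity, ΔL, ΔJ).
(a)–(e): forbidden (ΔS, ΔL, ΔJ).
(b)–(c): forbidden (parity, ΔS, ΔL, ΔJ).
(b)–(d): forbidden (parity, ΔS, ΔL, ΔJ).
(b)–(e): forbidden (ΔS, ΔL, ΔJ).
(c)–(d): forbidden (parity, ΔS, ΔL, ΔJ).
(c)–(e): forbidden (ΔL, ΔJ).
(d)–(e): forbidden (ΔS).
Allowed pairs: 0 of 10.

0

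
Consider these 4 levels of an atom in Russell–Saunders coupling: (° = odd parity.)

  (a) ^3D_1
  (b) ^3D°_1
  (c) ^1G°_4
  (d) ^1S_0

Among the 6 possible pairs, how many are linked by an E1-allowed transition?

(a)–(b): allowed.
(a)–(c): forbidden (ΔS, ΔL, ΔJ).
(a)–(d): forbidden (parity, ΔS, ΔL).
(b)–(c): forbidden (parity, ΔS, ΔL, ΔJ).
(b)–(d): forbidden (ΔS, ΔL).
(c)–(d): forbidden (ΔL, ΔJ).
Allowed pairs: 1 of 6.

1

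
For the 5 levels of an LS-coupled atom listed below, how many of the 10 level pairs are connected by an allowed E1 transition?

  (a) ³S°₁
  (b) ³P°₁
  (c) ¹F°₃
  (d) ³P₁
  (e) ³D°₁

(a)–(b): forbidden (parity).
(a)–(c): forbidden (parity, ΔS, ΔL, ΔJ).
(a)–(d): allowed.
(a)–(e): forbidden (parity, ΔL).
(b)–(c): forbidden (parity, ΔS, ΔL, ΔJ).
(b)–(d): allowed.
(b)–(e): forbidden (parity).
(c)–(d): forbidden (ΔS, ΔL, ΔJ).
(c)–(e): forbidden (parity, ΔS, ΔJ).
(d)–(e): allowed.
Allowed pairs: 3 of 10.

3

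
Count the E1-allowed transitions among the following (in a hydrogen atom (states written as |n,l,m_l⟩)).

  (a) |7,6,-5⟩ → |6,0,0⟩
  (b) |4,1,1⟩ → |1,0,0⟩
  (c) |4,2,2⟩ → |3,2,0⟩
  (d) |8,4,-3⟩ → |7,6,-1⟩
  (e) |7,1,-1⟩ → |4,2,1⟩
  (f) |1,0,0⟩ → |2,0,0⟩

(a) forbidden — Δl = -6 (E1 requires Δl = ±1); Δm_l = +5 (E1 requires Δm_l = 0, ±1)
(b) allowed
(c) forbidden — Δl = +0 (E1 requires Δl = ±1); Δm_l = -2 (E1 requires Δm_l = 0, ±1)
(d) forbidden — Δl = +2 (E1 requires Δl = ±1); Δm_l = +2 (E1 requires Δm_l = 0, ±1)
(e) forbidden — Δm_l = +2 (E1 requires Δm_l = 0, ±1)
(f) forbidden — Δl = +0 (E1 requires Δl = ±1)
Total allowed: 1 of 6.

1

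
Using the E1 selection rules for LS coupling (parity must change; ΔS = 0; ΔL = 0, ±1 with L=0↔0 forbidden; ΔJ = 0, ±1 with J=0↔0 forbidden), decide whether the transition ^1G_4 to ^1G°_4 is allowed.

allowed

Initial level: S=0, L=4, J=4, parity even. Final level: S=0, L=4, J=4, parity odd.
Parity must change: even → odd — passes.
ΔS = 0: S: 0 → 0 — passes.
ΔL = 0, ±1 (not L=0↔0): L: 4 → 4, ΔL = +0 — passes.
ΔJ = 0, ±1 (not J=0↔0): J: 4 → 4, ΔJ = +0 — passes.
All four E1 rules are satisfied.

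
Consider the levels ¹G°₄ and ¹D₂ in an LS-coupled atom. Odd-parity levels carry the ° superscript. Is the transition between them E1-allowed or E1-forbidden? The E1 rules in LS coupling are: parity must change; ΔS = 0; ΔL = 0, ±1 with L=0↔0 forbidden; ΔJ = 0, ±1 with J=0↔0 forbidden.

forbidden

Parity must change: odd → even — satisfied.
ΔS = 0: S: 0 → 0 — satisfied.
ΔL = 0, ±1 (not L=0↔0): L: 4 → 2, ΔL = -2 — violated.
ΔJ = 0, ±1 (not J=0↔0): J: 4 → 2, ΔJ = -2 — violated.
Rule(s) violated: ΔL, ΔJ.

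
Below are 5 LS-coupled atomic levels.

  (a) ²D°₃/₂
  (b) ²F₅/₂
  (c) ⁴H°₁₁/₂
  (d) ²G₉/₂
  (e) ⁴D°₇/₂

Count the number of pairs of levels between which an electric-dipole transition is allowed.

(a)–(b): allowed.
(a)–(c): forbidden (parity, ΔS, ΔL, ΔJ).
(a)–(d): forbidden (ΔL, ΔJ).
(a)–(e): forbidden (parity, ΔS, ΔJ).
(b)–(c): forbidden (ΔS, ΔL, ΔJ).
(b)–(d): forbidden (parity, ΔJ).
(b)–(e): forbidden (ΔS).
(c)–(d): forbidden (ΔS).
(c)–(e): forbidden (parity, ΔL, ΔJ).
(d)–(e): forbidden (ΔS, ΔL).
Allowed pairs: 1 of 10.

1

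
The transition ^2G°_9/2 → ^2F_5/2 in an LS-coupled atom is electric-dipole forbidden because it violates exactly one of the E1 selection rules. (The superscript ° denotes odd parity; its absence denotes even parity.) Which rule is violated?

the ΔJ = 0, ±1 rule

Parity must change: odd → even — ok.
ΔS = 0: S: 1/2 → 1/2 — ok.
ΔL = 0, ±1 (not L=0↔0): L: 4 → 3, ΔL = -1 — ok.
ΔJ = 0, ±1 (not J=0↔0): J: 9/2 → 5/2, ΔJ = -2 — fails.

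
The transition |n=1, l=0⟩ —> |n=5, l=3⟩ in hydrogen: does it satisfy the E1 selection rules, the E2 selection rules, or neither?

Δl = 3 − 0 = +3; l_i + l_f = 3.
E1 (Δl = ±1): not satisfied.
E2 (Δl = 0,±2, l_i+l_f ≥ 2): not satisfied.

neither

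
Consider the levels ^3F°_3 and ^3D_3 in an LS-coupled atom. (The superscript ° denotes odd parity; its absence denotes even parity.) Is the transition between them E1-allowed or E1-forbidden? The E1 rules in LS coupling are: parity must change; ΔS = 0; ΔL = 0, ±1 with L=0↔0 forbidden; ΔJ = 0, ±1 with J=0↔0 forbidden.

Initial level: S=1, L=3, J=3, parity odd. Final level: S=1, L=2, J=3, parity even.
Parity must change: odd → even — satisfied.
ΔS = 0: S: 1 → 1 — satisfied.
ΔL = 0, ±1 (not L=0↔0): L: 3 → 2, ΔL = -1 — satisfied.
ΔJ = 0, ±1 (not J=0↔0): J: 3 → 3, ΔJ = +0 — satisfied.
All four E1 rules are satisfied.

allowed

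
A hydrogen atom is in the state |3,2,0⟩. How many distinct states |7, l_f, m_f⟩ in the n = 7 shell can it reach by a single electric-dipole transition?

E1 requires Δl = ±1, so l_f ∈ {1, 3}; with 0 ≤ l_f ≤ n_f−1 = 6, the allowed l_f values are {1, 3}.
For l_f = 1: m_f ∈ {m_i−1, m_i, m_i+1} ∩ [−1, 1] = {-1, 0, 1} → 3 states.
For l_f = 3: m_f ∈ {m_i−1, m_i, m_i+1} ∩ [−3, 3] = {-1, 0, 1} → 3 states.
Total: 6.

6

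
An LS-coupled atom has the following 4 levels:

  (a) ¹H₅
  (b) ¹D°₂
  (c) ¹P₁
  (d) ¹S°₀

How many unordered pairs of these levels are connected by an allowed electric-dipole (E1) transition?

(a)–(b): forbidden (ΔL, ΔJ).
(a)–(c): forbidden (parity, ΔL, ΔJ).
(a)–(d): forbidden (ΔL, ΔJ).
(b)–(c): allowed.
(b)–(d): forbidden (parity, ΔL, ΔJ).
(c)–(d): allowed.
Allowed pairs: 2 of 6.

2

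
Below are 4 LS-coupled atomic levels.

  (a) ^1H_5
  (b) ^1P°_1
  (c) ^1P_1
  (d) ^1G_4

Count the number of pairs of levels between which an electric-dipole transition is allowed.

(a)–(b): forbidden (ΔL, ΔJ).
(a)–(c): forbidden (parity, ΔL, ΔJ).
(a)–(d): forbidden (parity).
(b)–(c): allowed.
(b)–(d): forbidden (ΔL, ΔJ).
(c)–(d): forbidden (parity, ΔL, ΔJ).
Allowed pairs: 1 of 6.

1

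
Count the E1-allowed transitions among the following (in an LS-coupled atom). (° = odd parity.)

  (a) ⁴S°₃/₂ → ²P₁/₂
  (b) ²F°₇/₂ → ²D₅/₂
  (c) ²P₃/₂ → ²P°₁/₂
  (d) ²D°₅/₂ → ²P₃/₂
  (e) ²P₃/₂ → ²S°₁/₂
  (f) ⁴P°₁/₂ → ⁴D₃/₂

5

(a) forbidden (ΔS fails)
(b) allowed
(c) allowed
(d) allowed
(e) allowed
(f) allowed
Total allowed: 5 of 6.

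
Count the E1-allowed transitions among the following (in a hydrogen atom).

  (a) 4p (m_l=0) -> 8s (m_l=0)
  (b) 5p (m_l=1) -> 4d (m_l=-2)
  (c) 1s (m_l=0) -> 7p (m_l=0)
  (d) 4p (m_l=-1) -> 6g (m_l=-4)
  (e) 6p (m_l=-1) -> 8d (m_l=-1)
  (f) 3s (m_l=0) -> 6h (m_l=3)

3

(a) allowed
(b) forbidden — Δm_l = -3 (E1 requires Δm_l = 0, ±1)
(c) allowed
(d) forbidden — Δl = +3 (E1 requires Δl = ±1); Δm_l = -3 (E1 requires Δm_l = 0, ±1)
(e) allowed
(f) forbidden — Δl = +5 (E1 requires Δl = ±1); Δm_l = +3 (E1 requires Δm_l = 0, ±1)
Total allowed: 3 of 6.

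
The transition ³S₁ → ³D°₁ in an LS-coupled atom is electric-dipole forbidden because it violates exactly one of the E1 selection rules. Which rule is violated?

Initial level: S=1, L=0, J=1, parity even. Final level: S=1, L=2, J=1, parity odd.
ΔS = 0: S: 1 → 1 — ✓.
ΔL = 0, ±1 (not L=0↔0): L: 0 → 2, ΔL = +2 — ✗.
ΔJ = 0, ±1 (not J=0↔0): J: 1 → 1, ΔJ = +0 — ✓.
Parity must change: even → odd — ✓.

the ΔL = 0, ±1 rule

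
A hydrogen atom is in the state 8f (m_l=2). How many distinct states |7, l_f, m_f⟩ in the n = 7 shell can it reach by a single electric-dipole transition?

E1 requires Δl = ±1, so l_f ∈ {2, 4}; with 0 ≤ l_f ≤ n_f−1 = 6, the allowed l_f values are {2, 4}.
For l_f = 2: m_f ∈ {m_i−1, m_i, m_i+1} ∩ [−2, 2] = {1, 2} → 2 states.
For l_f = 4: m_f ∈ {m_i−1, m_i, m_i+1} ∩ [−4, 4] = {1, 2, 3} → 3 states.
Total: 5.

5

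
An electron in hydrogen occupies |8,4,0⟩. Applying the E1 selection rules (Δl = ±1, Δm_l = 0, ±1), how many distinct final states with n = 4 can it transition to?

E1 requires Δl = ±1, so l_f ∈ {3, 5}; with 0 ≤ l_f ≤ n_f−1 = 3, the allowed l_f values are {3}.
For l_f = 3: m_f ∈ {m_i−1, m_i, m_i+1} ∩ [−3, 3] = {-1, 0, 1} → 3 states.
Total: 3.

3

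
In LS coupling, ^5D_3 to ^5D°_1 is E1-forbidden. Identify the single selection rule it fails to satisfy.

Initial level: S=2, L=2, J=3, parity even. Final level: S=2, L=2, J=1, parity odd.
Parity must change: even → odd — ✓.
ΔS = 0: S: 2 → 2 — ✓.
ΔJ = 0, ±1 (not J=0↔0): J: 3 → 1, ΔJ = -2 — ✗.
ΔL = 0, ±1 (not L=0↔0): L: 2 → 2, ΔL = +0 — ✓.

the ΔJ = 0, ±1 rule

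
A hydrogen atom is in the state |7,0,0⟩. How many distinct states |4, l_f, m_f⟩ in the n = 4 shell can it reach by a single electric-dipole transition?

3

E1 requires Δl = ±1, so l_f ∈ {-1, 1}; with 0 ≤ l_f ≤ n_f−1 = 3, the allowed l_f values are {1}.
For l_f = 1: m_f ∈ {m_i−1, m_i, m_i+1} ∩ [−1, 1] = {-1, 0, 1} → 3 states.
Total: 3.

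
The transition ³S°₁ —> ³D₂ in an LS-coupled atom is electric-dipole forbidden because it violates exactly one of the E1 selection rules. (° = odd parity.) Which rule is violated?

the ΔL = 0, ±1 rule

Reading off the term symbols: S 1→1, L 0→2, J 1→2, parity odd→even.
Parity must change: odd → even — satisfied.
ΔS = 0: S: 1 → 1 — satisfied.
ΔJ = 0, ±1 (not J=0↔0): J: 1 → 2, ΔJ = +1 — satisfied.
ΔL = 0, ±1 (not L=0↔0): L: 0 → 2, ΔL = +2 — violated.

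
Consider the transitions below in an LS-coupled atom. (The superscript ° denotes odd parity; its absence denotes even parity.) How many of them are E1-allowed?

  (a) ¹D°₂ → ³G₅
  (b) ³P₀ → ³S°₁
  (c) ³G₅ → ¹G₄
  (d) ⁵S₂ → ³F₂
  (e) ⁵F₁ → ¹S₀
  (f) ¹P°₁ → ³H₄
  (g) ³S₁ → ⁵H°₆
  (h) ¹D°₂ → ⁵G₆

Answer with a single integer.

(a) forbidden (ΔS, ΔL, ΔJ fail)
(b) allowed
(c) forbidden (parity, ΔS fail)
(d) forbidden (parity, ΔS, ΔL fail)
(e) forbidden (parity, ΔS, ΔL fail)
(f) forbidden (ΔS, ΔL, ΔJ fail)
(g) forbidden (ΔS, ΔL, ΔJ fail)
(h) forbidden (ΔS, ΔL, ΔJ fail)
Total allowed: 1 of 8.

1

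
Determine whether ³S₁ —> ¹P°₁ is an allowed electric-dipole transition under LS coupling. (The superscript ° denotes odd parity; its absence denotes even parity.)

forbidden

Reading off the term symbols: S 1→0, L 0→1, J 1→1, parity even→odd.
Parity must change: even → odd — ✓.
ΔS = 0: S: 1 → 0 — ✗.
ΔL = 0, ±1 (not L=0↔0): L: 0 → 1, ΔL = +1 — ✓.
ΔJ = 0, ±1 (not J=0↔0): J: 1 → 1, ΔJ = +0 — ✓.
Rule(s) violated: ΔS.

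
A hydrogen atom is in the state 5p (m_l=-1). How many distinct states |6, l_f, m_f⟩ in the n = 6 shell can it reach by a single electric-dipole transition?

E1 requires Δl = ±1, so l_f ∈ {0, 2}; with 0 ≤ l_f ≤ n_f−1 = 5, the allowed l_f values are {0, 2}.
For l_f = 0: m_f ∈ {m_i−1, m_i, m_i+1} ∩ [−0, 0] = {0} → 1 state.
For l_f = 2: m_f ∈ {m_i−1, m_i, m_i+1} ∩ [−2, 2] = {-2, -1, 0} → 3 states.
Total: 4.

4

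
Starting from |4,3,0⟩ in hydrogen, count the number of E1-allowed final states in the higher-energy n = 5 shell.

E1 requires Δl = ±1, so l_f ∈ {2, 4}; with 0 ≤ l_f ≤ n_f−1 = 4, the allowed l_f values are {2, 4}.
For l_f = 2: m_f ∈ {m_i−1, m_i, m_i+1} ∩ [−2, 2] = {-1, 0, 1} → 3 states.
For l_f = 4: m_f ∈ {m_i−1, m_i, m_i+1} ∩ [−4, 4] = {-1, 0, 1} → 3 states.
Total: 6.

6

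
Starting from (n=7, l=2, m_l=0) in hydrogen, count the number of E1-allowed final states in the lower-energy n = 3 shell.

E1 requires Δl = ±1, so l_f ∈ {1, 3}; with 0 ≤ l_f ≤ n_f−1 = 2, the allowed l_f values are {1}.
For l_f = 1: m_f ∈ {m_i−1, m_i, m_i+1} ∩ [−1, 1] = {-1, 0, 1} → 3 states.
Total: 3.

3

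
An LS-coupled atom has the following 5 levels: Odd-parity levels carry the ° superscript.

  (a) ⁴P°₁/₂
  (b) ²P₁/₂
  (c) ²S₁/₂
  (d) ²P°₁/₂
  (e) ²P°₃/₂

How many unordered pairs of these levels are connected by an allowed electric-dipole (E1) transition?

(a)–(b): forbidden (ΔS).
(a)–(c): forbidden (ΔS).
(a)–(d): forbidden (parity, ΔS).
(a)–(e): forbidden (parity, ΔS).
(b)–(c): forbidden (parity).
(b)–(d): allowed.
(b)–(e): allowed.
(c)–(d): allowed.
(c)–(e): allowed.
(d)–(e): forbidden (parity).
Allowed pairs: 4 of 10.

4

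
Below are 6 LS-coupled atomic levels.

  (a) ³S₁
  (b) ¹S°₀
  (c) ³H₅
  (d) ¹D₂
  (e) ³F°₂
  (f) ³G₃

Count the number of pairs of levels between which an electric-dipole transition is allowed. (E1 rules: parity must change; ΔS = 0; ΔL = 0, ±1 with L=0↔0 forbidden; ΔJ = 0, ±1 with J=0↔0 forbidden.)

(a)–(b): forbidden (ΔS, ΔL).
(a)–(c): forbidden (parity, ΔL, ΔJ).
(a)–(d): forbidden (parity, ΔS, ΔL).
(a)–(e): forbidden (ΔL).
(a)–(f): forbidden (parity, ΔL, ΔJ).
(b)–(c): forbidden (ΔS, ΔL, ΔJ).
(b)–(d): forbidden (ΔL, ΔJ).
(b)–(e): forbidden (parity, ΔS, ΔL, ΔJ).
(b)–(f): forbidden (ΔS, ΔL, ΔJ).
(c)–(d): forbidden (parity, ΔS, ΔL, ΔJ).
(c)–(e): forbidden (ΔL, ΔJ).
(c)–(f): forbidden (parity, ΔJ).
(d)–(e): forbidden (ΔS).
(d)–(f): forbidden (parity, ΔS, ΔL).
(e)–(f): allowed.
Allowed pairs: 1 of 15.

1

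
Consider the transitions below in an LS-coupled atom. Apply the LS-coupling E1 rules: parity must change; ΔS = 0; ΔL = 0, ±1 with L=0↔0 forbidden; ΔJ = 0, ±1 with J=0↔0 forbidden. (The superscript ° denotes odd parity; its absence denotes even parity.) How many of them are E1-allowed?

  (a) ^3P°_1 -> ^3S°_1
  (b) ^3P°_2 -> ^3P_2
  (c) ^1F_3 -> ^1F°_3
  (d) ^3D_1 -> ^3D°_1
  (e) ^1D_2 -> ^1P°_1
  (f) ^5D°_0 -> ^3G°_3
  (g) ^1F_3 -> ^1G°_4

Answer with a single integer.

5

(a) forbidden (parity fails)
(b) allowed
(c) allowed
(d) allowed
(e) allowed
(f) forbidden (parity, ΔS, ΔL, ΔJ fail)
(g) allowed
Total allowed: 5 of 7.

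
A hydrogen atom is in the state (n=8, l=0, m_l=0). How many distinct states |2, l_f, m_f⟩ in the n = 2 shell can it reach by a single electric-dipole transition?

3

E1 requires Δl = ±1, so l_f ∈ {-1, 1}; with 0 ≤ l_f ≤ n_f−1 = 1, the allowed l_f values are {1}.
For l_f = 1: m_f ∈ {m_i−1, m_i, m_i+1} ∩ [−1, 1] = {-1, 0, 1} → 3 states.
Total: 3.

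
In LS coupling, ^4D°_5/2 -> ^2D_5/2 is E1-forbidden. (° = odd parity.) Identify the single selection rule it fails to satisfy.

the ΔS = 0 rule

Parity must change: odd → even — ok.
ΔS = 0: S: 3/2 → 1/2 — fails.
ΔL = 0, ±1 (not L=0↔0): L: 2 → 2, ΔL = +0 — ok.
ΔJ = 0, ±1 (not J=0↔0): J: 5/2 → 5/2, ΔJ = +0 — ok.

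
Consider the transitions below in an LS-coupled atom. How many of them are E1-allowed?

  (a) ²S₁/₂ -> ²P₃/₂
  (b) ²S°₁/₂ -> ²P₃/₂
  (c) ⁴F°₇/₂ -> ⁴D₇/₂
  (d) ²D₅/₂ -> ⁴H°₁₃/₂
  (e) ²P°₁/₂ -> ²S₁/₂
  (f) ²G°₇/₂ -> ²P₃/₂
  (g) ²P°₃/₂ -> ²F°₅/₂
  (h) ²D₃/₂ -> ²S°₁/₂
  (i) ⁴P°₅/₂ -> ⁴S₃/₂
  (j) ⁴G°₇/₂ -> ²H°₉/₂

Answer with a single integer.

(a) forbidden (parity fails)
(b) allowed
(c) allowed
(d) forbidden (ΔS, ΔL, ΔJ fail)
(e) allowed
(f) forbidden (ΔL, ΔJ fail)
(g) forbidden (parity, ΔL fail)
(h) forbidden (ΔL fails)
(i) allowed
(j) forbidden (parity, ΔS fail)
Total allowed: 4 of 10.

4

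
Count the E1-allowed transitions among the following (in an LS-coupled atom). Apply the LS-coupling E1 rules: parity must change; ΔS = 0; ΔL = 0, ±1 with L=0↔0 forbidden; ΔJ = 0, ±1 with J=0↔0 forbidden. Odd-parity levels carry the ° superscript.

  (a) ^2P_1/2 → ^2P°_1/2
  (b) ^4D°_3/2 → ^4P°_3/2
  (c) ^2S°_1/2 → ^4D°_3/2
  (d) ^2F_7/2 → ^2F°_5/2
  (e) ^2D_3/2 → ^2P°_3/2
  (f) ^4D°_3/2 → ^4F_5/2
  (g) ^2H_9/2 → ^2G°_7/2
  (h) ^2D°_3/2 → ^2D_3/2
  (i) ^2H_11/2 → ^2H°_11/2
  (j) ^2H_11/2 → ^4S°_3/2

(a) allowed
(b) forbidden (parity fails)
(c) forbidden (parity, ΔS, ΔL fail)
(d) allowed
(e) allowed
(f) allowed
(g) allowed
(h) allowed
(i) allowed
(j) forbidden (ΔS, ΔL, ΔJ fail)
Total allowed: 7 of 10.

7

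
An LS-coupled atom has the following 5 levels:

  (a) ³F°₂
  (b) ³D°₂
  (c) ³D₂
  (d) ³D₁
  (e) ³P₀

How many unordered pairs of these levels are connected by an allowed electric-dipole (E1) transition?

4

(a)–(b): forbidden (parity).
(a)–(c): allowed.
(a)–(d): allowed.
(a)–(e): forbidden (ΔL, ΔJ).
(b)–(c): allowed.
(b)–(d): allowed.
(b)–(e): forbidden (ΔJ).
(c)–(d): forbidden (parity).
(c)–(e): forbidden (parity, ΔJ).
(d)–(e): forbidden (parity).
Allowed pairs: 4 of 10.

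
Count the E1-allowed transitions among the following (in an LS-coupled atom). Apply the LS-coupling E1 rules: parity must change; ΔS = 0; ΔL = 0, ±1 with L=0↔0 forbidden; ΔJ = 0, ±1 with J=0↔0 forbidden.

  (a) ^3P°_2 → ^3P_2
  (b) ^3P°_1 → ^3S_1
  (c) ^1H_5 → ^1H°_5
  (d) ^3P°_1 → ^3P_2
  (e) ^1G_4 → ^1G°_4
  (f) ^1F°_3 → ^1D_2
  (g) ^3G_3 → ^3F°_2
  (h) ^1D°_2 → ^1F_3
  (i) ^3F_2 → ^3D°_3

(a) allowed
(b) allowed
(c) allowed
(d) allowed
(e) allowed
(f) allowed
(g) allowed
(h) allowed
(i) allowed
Total allowed: 9 of 9.

9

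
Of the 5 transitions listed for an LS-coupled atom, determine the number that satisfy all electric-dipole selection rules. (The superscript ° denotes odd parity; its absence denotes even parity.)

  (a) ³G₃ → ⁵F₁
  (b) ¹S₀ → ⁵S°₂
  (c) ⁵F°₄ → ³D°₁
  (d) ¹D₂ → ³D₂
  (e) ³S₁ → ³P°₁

1

(a) forbidden (parity, ΔS, ΔJ fail)
(b) forbidden (ΔS, ΔL, ΔJ fail)
(c) forbidden (parity, ΔS, ΔJ fail)
(d) forbidden (parity, ΔS fail)
(e) allowed
Total allowed: 1 of 5.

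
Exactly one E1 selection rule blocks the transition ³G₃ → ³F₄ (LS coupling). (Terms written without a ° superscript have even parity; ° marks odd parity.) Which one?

parity

Initial level: S=1, L=4, J=3, parity even. Final level: S=1, L=3, J=4, parity even.
Parity must change: even → even — fails.
ΔS = 0: S: 1 → 1 — passes.
ΔL = 0, ±1 (not L=0↔0): L: 4 → 3, ΔL = -1 — passes.
ΔJ = 0, ±1 (not J=0↔0): J: 3 → 4, ΔJ = +1 — passes.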